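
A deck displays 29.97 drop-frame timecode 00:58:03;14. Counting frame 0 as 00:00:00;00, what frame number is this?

As if non-drop at 30 labels/s: (0 × 3600 + 58 × 60 + 3) × 30 + 14 = 104504.
Minute boundaries passed: 58; those not divisible by 10: 58 − 5 = 53; dropped labels = 2 × 53 = 106.
Actual frame index = 104504 − 106 = 104398.

104398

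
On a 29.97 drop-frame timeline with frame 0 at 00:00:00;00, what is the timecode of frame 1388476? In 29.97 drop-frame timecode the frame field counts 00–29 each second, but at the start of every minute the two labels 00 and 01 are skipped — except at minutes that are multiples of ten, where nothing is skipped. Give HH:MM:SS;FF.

12:52:08;26

Ten DF minutes hold 17982 frames, so frame 1388476 lies in block 77 (frames 1384614–1402595) with 3862 frames into that block.
The block's first minute is 1800 frames and the rest 1798 each; 3862 frames reaches minute 2, so 77 × 18 + 2 × 2 = 1390 labels have been skipped so far.
Adding those back, label number 1388476 + 1390 = 1389866 at 30 labels/s is 46328 s + 26 f = 12 h 52 min 8 s frame 26, i.e. 12:52:08;26.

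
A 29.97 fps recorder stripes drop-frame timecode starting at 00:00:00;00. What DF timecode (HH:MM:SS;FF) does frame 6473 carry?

00:03:35;29

Each 10-minute DF block holds 10 × 60 × 30 − 9 × 2 = 17982 frames. 6473 ÷ 17982 → 0 full blocks, remainder 6473.
Within the partial block the first minute is 1800 frames and each further minute 1798, so 3 further minute boundaries passed. Total skipped labels = 18 × 0 + 2 × 3 = 6.
Non-drop label index = 6473 + 6 = 6479; at 30 labels/s that is 00:03:35:29, i.e. DF 00:03:35;29.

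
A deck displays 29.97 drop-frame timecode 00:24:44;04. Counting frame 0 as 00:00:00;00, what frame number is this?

Complete 10-minute blocks: 2, each 17982 frames → 35964.
Remaining 4 whole minutes in the current block: 1800 + 3 × 1798 = 7194 frames.
Within the current minute: 44 × 30 + 4 − 2 = 1322 (labels ;00/;01 skipped at this minute). Total = 35964 + 7194 + 1322 = 44480.

44480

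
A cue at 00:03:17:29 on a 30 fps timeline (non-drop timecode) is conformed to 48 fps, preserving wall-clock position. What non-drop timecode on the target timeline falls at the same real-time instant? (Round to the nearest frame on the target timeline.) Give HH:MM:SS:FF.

00:03:17:46

Source frame index: (0×3600 + 3×60 + 17) × 30 + 29 = 5939.
Real time: 5939 / (30) = 5939/30 s.
Target frame: (5939/30) × (48) = 47512/5 ≈ 9502.400 → 9502.
At 48 labels/s: frame 9502 → 00:03:17:46.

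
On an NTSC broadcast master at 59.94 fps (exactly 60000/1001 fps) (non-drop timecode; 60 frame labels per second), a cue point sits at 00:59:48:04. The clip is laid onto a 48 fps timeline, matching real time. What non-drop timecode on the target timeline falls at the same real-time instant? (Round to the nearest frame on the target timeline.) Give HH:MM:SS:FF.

Source frame index: (0×3600 + 59×60 + 48) × 60 + 4 = 215284.
Real time: 215284 / (60000/1001) = 53874821/15000 s.
Target frame: (53874821/15000) × (48) = 107749642/625 ≈ 172399.427 → 172399.
At 48 labels/s: frame 172399 → 00:59:51:31.

00:59:51:31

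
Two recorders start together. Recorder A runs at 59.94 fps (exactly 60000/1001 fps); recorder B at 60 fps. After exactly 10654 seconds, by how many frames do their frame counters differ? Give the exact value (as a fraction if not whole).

91320/143 frames

A emits 60000/1001 × 10654 = 91320000/143 frames; B emits 60 × 10654 = 639240.
Difference = 91320/143 frames (≈ 638.6014); B is ahead of A.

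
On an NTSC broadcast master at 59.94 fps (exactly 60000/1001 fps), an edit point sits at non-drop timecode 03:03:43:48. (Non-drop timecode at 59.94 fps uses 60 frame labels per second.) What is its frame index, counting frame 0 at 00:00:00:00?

661428

Total seconds to the label: (3 × 3600 + 3 × 60 + 43) = 11023.
Frame index = 11023 × 60 + 48 = 661428.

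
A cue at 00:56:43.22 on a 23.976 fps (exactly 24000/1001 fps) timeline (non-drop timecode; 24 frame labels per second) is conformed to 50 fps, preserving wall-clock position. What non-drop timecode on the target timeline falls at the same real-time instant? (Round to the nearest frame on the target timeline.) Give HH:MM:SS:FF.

Source frame index: (0×3600 + 56×60 + 43) × 24 + 22 = 81694.
Real time: 81694 / (24000/1001) = 40887847/12000 s.
Target frame: (40887847/12000) × (50) = 40887847/240 ≈ 170366.029 → 170366.
At 50 labels/s: frame 170366 → 00:56:47:16.

00:56:47:16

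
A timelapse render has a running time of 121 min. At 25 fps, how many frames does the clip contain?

121 min = 7260 s.
Frames = 7260 × 25 = 181500.

181500 frames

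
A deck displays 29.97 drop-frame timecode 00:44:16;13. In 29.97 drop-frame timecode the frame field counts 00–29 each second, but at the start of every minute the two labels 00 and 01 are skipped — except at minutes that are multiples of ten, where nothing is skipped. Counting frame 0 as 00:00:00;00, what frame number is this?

79613

As if non-drop at 30 labels/s: (0 × 3600 + 44 × 60 + 16) × 30 + 13 = 79693.
Minute boundaries passed: 44; those not divisible by 10: 44 − 4 = 40; dropped labels = 2 × 40 = 80.
Actual frame index = 79693 − 80 = 79613.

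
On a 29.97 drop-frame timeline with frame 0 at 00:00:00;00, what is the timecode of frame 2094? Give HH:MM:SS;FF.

Ten DF minutes hold 17982 frames, so frame 2094 lies in block 0 (frames 0–17981) with 2094 frames into that block.
The block's first minute is 1800 frames and the rest 1798 each; 2094 frames reaches minute 1, so 0 × 18 + 1 × 2 = 2 labels have been skipped so far.
Adding those back, label number 2094 + 2 = 2096 at 30 labels/s is 69 s + 26 f = 0 h 1 min 9 s frame 26, i.e. 00:01:09;26.

00:01:09;26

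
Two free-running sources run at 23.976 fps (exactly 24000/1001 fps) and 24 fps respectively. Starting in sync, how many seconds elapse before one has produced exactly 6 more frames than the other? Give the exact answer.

The gap grows by |24 − 24000/1001| = 24/1001 frames per second.
Time for a 6-frame gap: 6 ÷ (24/1001) = 250.25 s.

250.25 seconds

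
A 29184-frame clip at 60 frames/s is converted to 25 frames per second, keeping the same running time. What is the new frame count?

12160 frames

Target frames = source frames × (target rate / source rate) = 29184 × (25)/(60) = 29184 × 5/12 = 12160.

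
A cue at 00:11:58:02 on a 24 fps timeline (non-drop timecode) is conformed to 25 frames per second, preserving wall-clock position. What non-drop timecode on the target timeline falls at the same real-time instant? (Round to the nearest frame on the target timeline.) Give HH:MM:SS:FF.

00:11:58:02

Source frame index: (0×3600 + 11×60 + 58) × 24 + 2 = 17234.
Real time: 17234 / (24) = 8617/12 s.
Target frame: (8617/12) × (25) = 215425/12 ≈ 17952.083 → 17952.
At 25 labels/s: frame 17952 → 00:11:58:02.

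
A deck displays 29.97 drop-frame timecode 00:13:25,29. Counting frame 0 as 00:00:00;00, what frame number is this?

Complete 10-minute blocks: 1, each 17982 frames → 17982.
Remaining 3 whole minutes in the current block: 1800 + 2 × 1798 = 5396 frames.
Within the current minute: 25 × 30 + 29 − 2 = 777 (labels ;00/;01 skipped at this minute). Total = 17982 + 5396 + 777 = 24155.

24155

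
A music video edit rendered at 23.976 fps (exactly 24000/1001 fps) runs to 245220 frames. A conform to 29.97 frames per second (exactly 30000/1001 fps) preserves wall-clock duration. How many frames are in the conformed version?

306525 frames

Target frames = source frames × (target rate / source rate) = 245220 × (30000/1001)/(24000/1001) = 245220 × 5/4 = 306525.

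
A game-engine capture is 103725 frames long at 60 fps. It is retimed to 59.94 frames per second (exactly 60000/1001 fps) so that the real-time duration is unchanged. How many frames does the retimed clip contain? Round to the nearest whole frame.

103621 frames

Frames at target rate = 103725 × (60000/1001) / (60) = 103725000/1001 ≈ 103621.379.
Nearest whole frame: 103621.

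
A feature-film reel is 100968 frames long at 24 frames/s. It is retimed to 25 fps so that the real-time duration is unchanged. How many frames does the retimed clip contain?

105175 frames

Target frames = source frames × (target rate / source rate) = 100968 × (25)/(24) = 100968 × 25/24 = 105175.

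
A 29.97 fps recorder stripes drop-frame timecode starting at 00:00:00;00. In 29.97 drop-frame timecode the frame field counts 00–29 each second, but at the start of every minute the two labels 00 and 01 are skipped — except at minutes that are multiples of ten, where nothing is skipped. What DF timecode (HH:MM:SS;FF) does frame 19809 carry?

00:11:00;29

Ten DF minutes hold 17982 frames, so frame 19809 lies in block 1 (frames 17982–35963) with 1827 frames into that block.
The block's first minute is 1800 frames and the rest 1798 each; 1827 frames reaches minute 1, so 1 × 18 + 1 × 2 = 20 labels have been skipped so far.
Adding those back, label number 19809 + 20 = 19829 at 30 labels/s is 660 s + 29 f = 0 h 11 min 0 s frame 29, i.e. 00:11:00;29.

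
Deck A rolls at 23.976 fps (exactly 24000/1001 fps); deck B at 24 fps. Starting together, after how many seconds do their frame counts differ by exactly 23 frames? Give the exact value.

The gap grows by |24 − 24000/1001| = 24/1001 frames per second.
Time for a 23-frame gap: 23 ÷ (24/1001) = 23023/24 s.

23023/24 seconds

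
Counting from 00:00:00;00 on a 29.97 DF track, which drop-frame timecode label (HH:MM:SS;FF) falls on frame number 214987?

Ten DF minutes hold 17982 frames, so frame 214987 lies in block 11 (frames 197802–215783) with 17185 frames into that block.
The block's first minute is 1800 frames and the rest 1798 each; 17185 frames reaches minute 9, so 11 × 18 + 9 × 2 = 216 labels have been skipped so far.
Adding those back, label number 214987 + 216 = 215203 at 30 labels/s is 7173 s + 13 f = 1 h 59 min 33 s frame 13, i.e. 01:59:33;13.

01:59:33;13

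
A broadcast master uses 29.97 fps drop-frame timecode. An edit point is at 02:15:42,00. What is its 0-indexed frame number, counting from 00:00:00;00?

Complete 10-minute blocks: 13, each 17982 frames → 233766.
Remaining 5 whole minutes in the current block: 1800 + 4 × 1798 = 8992 frames.
Within the current minute: 42 × 30 + 0 − 2 = 1258 (labels ;00/;01 skipped at this minute). Total = 233766 + 8992 + 1258 = 244016.

244016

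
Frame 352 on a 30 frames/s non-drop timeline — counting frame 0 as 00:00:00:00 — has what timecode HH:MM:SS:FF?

00:00:11:22

352 ÷ 30 = 11 full seconds, remainder 22 frames.
11 s = 0 h 0 min 11 s.
Timecode: 00:00:11:22.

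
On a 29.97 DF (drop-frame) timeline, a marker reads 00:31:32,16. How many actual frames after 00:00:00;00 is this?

As if non-drop at 30 labels/s: (0 × 3600 + 31 × 60 + 32) × 30 + 16 = 56776.
Minute boundaries passed: 31; those not divisible by 10: 31 − 3 = 28; dropped labels = 2 × 28 = 56.
Actual frame index = 56776 − 56 = 56720.

56720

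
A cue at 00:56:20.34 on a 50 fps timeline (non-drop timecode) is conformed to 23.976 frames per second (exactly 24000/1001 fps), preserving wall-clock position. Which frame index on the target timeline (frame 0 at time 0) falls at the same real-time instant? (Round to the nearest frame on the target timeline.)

frame 81055

Source frame index: (0×3600 + 56×60 + 20) × 50 + 34 = 169034.
Real time: 169034 / (50) = 84517/25 s.
Target frame: (84517/25) × (24000/1001) = 81136320/1001 ≈ 81055.265 → 81055.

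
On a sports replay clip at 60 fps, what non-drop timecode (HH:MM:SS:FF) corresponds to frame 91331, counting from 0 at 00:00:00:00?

00:25:22:11

91331 ÷ 60 = 1522 full seconds, remainder 11 frames.
1522 s = 0 h 25 min 22 s.
Timecode: 00:25:22:11.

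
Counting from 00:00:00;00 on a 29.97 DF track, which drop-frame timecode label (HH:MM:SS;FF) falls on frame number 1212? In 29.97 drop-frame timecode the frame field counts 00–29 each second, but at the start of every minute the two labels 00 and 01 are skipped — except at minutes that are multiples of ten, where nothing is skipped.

Each 10-minute DF block holds 10 × 60 × 30 − 9 × 2 = 17982 frames. 1212 ÷ 17982 → 0 full blocks, remainder 1212.
Within the partial block the first minute is 1800 frames and each further minute 1798, so 0 further minute boundaries passed. Total skipped labels = 18 × 0 + 2 × 0 = 0.
Non-drop label index = 1212 + 0 = 1212; at 30 labels/s that is 00:00:40:12, i.e. DF 00:00:40;12.

00:00:40;12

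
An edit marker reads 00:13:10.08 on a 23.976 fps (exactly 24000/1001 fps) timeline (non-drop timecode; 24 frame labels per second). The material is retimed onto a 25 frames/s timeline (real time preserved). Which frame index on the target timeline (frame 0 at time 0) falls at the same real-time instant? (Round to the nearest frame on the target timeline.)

frame 19778

Source frame index: (0×3600 + 13×60 + 10) × 24 + 8 = 18968.
Real time: 18968 / (24000/1001) = 2373371/3000 s.
Target frame: (2373371/3000) × (25) = 2373371/120 ≈ 19778.092 → 19778.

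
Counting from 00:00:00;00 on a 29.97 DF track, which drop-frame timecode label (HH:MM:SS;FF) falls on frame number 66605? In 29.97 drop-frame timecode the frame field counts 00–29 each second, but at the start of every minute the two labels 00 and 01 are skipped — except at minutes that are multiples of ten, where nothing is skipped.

00:37:02;13

Each 10-minute DF block holds 10 × 60 × 30 − 9 × 2 = 17982 frames. 66605 ÷ 17982 → 3 full blocks, remainder 12659.
Within the partial block the first minute is 1800 frames and each further minute 1798, so 7 further minute boundaries passed. Total skipped labels = 18 × 3 + 2 × 7 = 68.
Non-drop label index = 66605 + 68 = 66673; at 30 labels/s that is 00:37:02:13, i.e. DF 00:37:02;13.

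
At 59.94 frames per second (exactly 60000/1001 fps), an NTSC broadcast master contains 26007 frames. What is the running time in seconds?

Running time = 26007 / (60000/1001) = 433.88345 s.

433.88345 seconds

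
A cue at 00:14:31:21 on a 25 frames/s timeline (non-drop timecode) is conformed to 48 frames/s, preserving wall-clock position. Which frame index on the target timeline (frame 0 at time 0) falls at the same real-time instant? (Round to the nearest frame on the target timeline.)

Source frame index: (0×3600 + 14×60 + 31) × 25 + 21 = 21796.
Real time: 21796 / (25) = 21796/25 s.
Target frame: (21796/25) × (48) = 1046208/25 ≈ 41848.320 → 41848.

frame 41848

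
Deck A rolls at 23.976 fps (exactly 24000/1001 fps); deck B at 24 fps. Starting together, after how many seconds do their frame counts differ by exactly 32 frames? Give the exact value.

The gap grows by |24 − 24000/1001| = 24/1001 frames per second.
Time for a 32-frame gap: 32 ÷ (24/1001) = 4004/3 s.

4004/3 seconds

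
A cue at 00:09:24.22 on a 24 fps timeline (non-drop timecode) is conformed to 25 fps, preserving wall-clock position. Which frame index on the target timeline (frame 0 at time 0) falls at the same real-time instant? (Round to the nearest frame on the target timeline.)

Source frame index: (0×3600 + 9×60 + 24) × 24 + 22 = 13558.
Real time: 13558 / (24) = 6779/12 s.
Target frame: (6779/12) × (25) = 169475/12 ≈ 14122.917 → 14123.

frame 14123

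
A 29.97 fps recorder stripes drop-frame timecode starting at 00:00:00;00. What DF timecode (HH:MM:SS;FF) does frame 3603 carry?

00:02:00;07

Each 10-minute DF block holds 10 × 60 × 30 − 9 × 2 = 17982 frames. 3603 ÷ 17982 → 0 full blocks, remainder 3603.
Within the partial block the first minute is 1800 frames and each further minute 1798, so 2 further minute boundaries passed. Total skipped labels = 18 × 0 + 2 × 2 = 4.
Non-drop label index = 3603 + 4 = 3607; at 30 labels/s that is 00:02:00:07, i.e. DF 00:02:00;07.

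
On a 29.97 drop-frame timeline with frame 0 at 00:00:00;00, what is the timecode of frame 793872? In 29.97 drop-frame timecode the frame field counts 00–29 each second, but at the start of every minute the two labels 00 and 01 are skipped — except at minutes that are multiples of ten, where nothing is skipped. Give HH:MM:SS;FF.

07:21:28;26

Each 10-minute DF block holds 10 × 60 × 30 − 9 × 2 = 17982 frames. 793872 ÷ 17982 → 44 full blocks, remainder 2664.
Within the partial block the first minute is 1800 frames and each further minute 1798, so 1 further minute boundary passed. Total skipped labels = 18 × 44 + 2 × 1 = 794.
Non-drop label index = 793872 + 794 = 794666; at 30 labels/s that is 07:21:28:26, i.e. DF 07:21:28;26.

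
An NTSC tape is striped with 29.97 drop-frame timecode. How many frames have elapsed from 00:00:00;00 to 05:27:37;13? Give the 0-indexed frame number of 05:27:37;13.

Complete 10-minute blocks: 32, each 17982 frames → 575424.
Remaining 7 whole minutes in the current block: 1800 + 6 × 1798 = 12588 frames.
Within the current minute: 37 × 30 + 13 − 2 = 1121 (labels ;00/;01 skipped at this minute). Total = 575424 + 12588 + 1121 = 589133.

589133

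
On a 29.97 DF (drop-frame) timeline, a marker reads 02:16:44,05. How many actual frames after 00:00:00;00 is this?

Complete 10-minute blocks: 13, each 17982 frames → 233766.
Remaining 6 whole minutes in the current block: 1800 + 5 × 1798 = 10790 frames.
Within the current minute: 44 × 30 + 5 − 2 = 1323 (labels ;00/;01 skipped at this minute). Total = 233766 + 10790 + 1323 = 245879.

245879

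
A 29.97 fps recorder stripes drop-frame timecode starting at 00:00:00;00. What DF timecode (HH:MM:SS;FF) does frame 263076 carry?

Each 10-minute DF block holds 10 × 60 × 30 − 9 × 2 = 17982 frames. 263076 ÷ 17982 → 14 full blocks, remainder 11328.
Within the partial block the first minute is 1800 frames and each further minute 1798, so 6 further minute boundaries passed. Total skipped labels = 18 × 14 + 2 × 6 = 264.
Non-drop label index = 263076 + 264 = 263340; at 30 labels/s that is 02:26:18:00, i.e. DF 02:26:18;00.

02:26:18;00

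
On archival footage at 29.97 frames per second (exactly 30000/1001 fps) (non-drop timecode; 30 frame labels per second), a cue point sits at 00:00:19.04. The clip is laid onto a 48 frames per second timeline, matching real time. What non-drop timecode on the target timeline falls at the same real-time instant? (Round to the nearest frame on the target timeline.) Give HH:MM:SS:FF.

00:00:19:07

Source frame index: (0×3600 + 0×60 + 19) × 30 + 4 = 574.
Real time: 574 / (30000/1001) = 287287/15000 s.
Target frame: (287287/15000) × (48) = 574574/625 ≈ 919.318 → 919.
At 48 labels/s: frame 919 → 00:00:19:07.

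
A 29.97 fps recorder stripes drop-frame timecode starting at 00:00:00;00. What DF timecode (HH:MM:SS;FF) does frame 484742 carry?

04:29:34;08

Each 10-minute DF block holds 10 × 60 × 30 − 9 × 2 = 17982 frames. 484742 ÷ 17982 → 26 full blocks, remainder 17210.
Within the partial block the first minute is 1800 frames and each further minute 1798, so 9 further minute boundaries passed. Total skipped labels = 18 × 26 + 2 × 9 = 486.
Non-drop label index = 484742 + 486 = 485228; at 30 labels/s that is 04:29:34:08, i.e. DF 04:29:34;08.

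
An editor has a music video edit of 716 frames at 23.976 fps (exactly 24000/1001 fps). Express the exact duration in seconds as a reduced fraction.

179179/6000 seconds

Running time = 716 ÷ (24000/1001) = 716 × 1001/24000 = 179179/6000 s.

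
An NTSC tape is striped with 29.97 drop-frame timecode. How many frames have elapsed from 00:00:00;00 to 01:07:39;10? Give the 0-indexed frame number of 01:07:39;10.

Complete 10-minute blocks: 6, each 17982 frames → 107892.
Remaining 7 whole minutes in the current block: 1800 + 6 × 1798 = 12588 frames.
Within the current minute: 39 × 30 + 10 − 2 = 1178 (labels ;00/;01 skipped at this minute). Total = 107892 + 12588 + 1178 = 121658.

121658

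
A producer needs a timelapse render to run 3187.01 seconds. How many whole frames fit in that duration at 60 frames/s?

Frames = 3187.01 × 60 = 956103/5 ≈ 191220.6000.
Complete frames: 191220.

191220 frames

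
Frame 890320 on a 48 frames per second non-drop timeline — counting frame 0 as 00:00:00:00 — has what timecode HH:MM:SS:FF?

05:09:08:16

890320 ÷ 48 = 18548 full seconds, remainder 16 frames.
18548 s = 5 h 9 min 8 s.
Timecode: 05:09:08:16.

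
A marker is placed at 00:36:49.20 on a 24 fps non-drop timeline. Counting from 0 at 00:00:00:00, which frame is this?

frame 53036

Total seconds to the label: (0 × 3600 + 36 × 60 + 49) = 2209.
Frame index = 2209 × 24 + 20 = 53036.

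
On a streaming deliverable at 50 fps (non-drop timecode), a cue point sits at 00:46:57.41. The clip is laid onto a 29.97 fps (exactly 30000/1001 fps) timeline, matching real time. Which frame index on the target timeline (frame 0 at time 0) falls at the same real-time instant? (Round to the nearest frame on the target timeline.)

Source frame index: (0×3600 + 46×60 + 57) × 50 + 41 = 140891.
Real time: 140891 / (50) = 140891/50 s.
Target frame: (140891/50) × (30000/1001) = 84534600/1001 ≈ 84450.150 → 84450.

frame 84450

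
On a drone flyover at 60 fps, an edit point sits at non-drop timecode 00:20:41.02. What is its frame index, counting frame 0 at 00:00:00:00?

74462

Total seconds to the label: (0 × 3600 + 20 × 60 + 41) = 1241.
Frame index = 1241 × 60 + 2 = 74462.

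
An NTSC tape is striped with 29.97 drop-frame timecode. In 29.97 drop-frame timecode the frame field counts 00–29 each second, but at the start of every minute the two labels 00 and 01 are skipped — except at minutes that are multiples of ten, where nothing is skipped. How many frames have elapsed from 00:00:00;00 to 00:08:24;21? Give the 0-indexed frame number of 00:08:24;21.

15125

As if non-drop at 30 labels/s: (0 × 3600 + 8 × 60 + 24) × 30 + 21 = 15141.
Minute boundaries passed: 8; those not divisible by 10: 8 − 0 = 8; dropped labels = 2 × 8 = 16.
Actual frame index = 15141 − 16 = 15125.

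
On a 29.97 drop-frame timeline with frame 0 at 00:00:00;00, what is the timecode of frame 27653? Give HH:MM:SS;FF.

Ten DF minutes hold 17982 frames, so frame 27653 lies in block 1 (frames 17982–35963) with 9671 frames into that block.
The block's first minute is 1800 frames and the rest 1798 each; 9671 frames reaches minute 5, so 1 × 18 + 5 × 2 = 28 labels have been skipped so far.
Adding those back, label number 27653 + 28 = 27681 at 30 labels/s is 922 s + 21 f = 0 h 15 min 22 s frame 21, i.e. 00:15:22;21.

00:15:22;21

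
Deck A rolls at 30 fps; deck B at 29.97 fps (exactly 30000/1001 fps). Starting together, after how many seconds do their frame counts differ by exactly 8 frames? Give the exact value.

The gap grows by |30000/1001 − 30| = 30/1001 frames per second.
Time for a 8-frame gap: 8 ÷ (30/1001) = 4004/15 s.

4004/15 seconds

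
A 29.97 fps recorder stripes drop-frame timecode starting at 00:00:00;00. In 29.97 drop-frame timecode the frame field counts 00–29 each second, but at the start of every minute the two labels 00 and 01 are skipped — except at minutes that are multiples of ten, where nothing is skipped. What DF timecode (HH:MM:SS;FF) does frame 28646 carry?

Each 10-minute DF block holds 10 × 60 × 30 − 9 × 2 = 17982 frames. 28646 ÷ 17982 → 1 full block, remainder 10664.
Within the partial block the first minute is 1800 frames and each further minute 1798, so 5 further minute boundaries passed. Total skipped labels = 18 × 1 + 2 × 5 = 28.
Non-drop label index = 28646 + 28 = 28674; at 30 labels/s that is 00:15:55:24, i.e. DF 00:15:55;24.

00:15:55;24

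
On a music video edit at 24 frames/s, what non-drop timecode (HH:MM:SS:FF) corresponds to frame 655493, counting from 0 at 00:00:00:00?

07:35:12:05

655493 ÷ 24 = 27312 full seconds, remainder 5 frames.
27312 s = 7 h 35 min 12 s.
Timecode: 07:35:12:05.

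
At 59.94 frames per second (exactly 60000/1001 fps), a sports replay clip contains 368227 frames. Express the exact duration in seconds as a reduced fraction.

368595227/60000 seconds

Running time = 368227 ÷ (60000/1001) = 368227 × 1001/60000 = 368595227/60000 s.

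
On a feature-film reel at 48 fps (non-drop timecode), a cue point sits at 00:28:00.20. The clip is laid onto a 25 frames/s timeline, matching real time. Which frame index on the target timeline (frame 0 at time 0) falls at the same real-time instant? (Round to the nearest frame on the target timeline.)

frame 42010

Source frame index: (0×3600 + 28×60 + 0) × 48 + 20 = 80660.
Real time: 80660 / (48) = 20165/12 s.
Target frame: (20165/12) × (25) = 504125/12 ≈ 42010.417 → 42010.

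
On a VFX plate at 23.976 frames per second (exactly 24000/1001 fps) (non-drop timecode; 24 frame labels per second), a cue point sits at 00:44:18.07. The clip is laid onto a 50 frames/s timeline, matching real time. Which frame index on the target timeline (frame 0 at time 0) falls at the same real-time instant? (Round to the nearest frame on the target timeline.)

frame 133047

Source frame index: (0×3600 + 44×60 + 18) × 24 + 7 = 63799.
Real time: 63799 / (24000/1001) = 63862799/24000 s.
Target frame: (63862799/24000) × (50) = 63862799/480 ≈ 133047.498 → 133047.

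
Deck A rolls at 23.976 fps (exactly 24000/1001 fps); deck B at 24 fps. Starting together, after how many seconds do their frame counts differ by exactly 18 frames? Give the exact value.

750.75 seconds

The gap grows by |24 − 24000/1001| = 24/1001 frames per second.
Time for a 18-frame gap: 18 ÷ (24/1001) = 750.75 s.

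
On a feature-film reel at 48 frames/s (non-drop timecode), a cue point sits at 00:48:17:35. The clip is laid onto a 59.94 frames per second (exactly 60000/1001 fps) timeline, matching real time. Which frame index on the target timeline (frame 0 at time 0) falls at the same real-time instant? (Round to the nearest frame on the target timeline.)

frame 173690

Source frame index: (0×3600 + 48×60 + 17) × 48 + 35 = 139091.
Real time: 139091 / (48) = 139091/48 s.
Target frame: (139091/48) × (60000/1001) = 173863750/1001 ≈ 173690.060 → 173690.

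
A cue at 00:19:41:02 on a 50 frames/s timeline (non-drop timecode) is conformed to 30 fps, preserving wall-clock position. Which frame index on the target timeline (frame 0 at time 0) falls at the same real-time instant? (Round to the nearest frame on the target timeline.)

frame 35431

Source frame index: (0×3600 + 19×60 + 41) × 50 + 2 = 59052.
Real time: 59052 / (50) = 29526/25 s.
Target frame: (29526/25) × (30) = 177156/5 ≈ 35431.200 → 35431.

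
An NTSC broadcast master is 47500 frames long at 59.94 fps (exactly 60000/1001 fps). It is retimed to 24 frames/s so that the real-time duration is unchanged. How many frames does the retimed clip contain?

19019 frames

Target frames = source frames × (target rate / source rate) = 47500 × (24)/(60000/1001) = 47500 × 1001/2500 = 19019.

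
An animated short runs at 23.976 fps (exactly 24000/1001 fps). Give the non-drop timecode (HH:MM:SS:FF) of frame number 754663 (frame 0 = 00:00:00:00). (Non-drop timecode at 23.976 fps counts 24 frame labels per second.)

08:44:04:07

754663 ÷ 24 = 31444 full seconds, remainder 7 frames.
31444 s = 8 h 44 min 4 s.
Timecode: 08:44:04:07.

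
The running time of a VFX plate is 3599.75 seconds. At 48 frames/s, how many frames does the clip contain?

Frames = 3599.75 × 48 = 172788.

172788 frames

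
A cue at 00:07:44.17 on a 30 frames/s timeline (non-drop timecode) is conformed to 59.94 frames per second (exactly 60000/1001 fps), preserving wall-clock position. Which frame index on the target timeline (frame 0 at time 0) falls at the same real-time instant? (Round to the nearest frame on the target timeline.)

Source frame index: (0×3600 + 7×60 + 44) × 30 + 17 = 13937.
Real time: 13937 / (30) = 13937/30 s.
Target frame: (13937/30) × (60000/1001) = 362000/13 ≈ 27846.154 → 27846.

frame 27846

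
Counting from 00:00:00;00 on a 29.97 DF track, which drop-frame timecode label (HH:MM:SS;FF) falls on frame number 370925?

03:26:16;17

Each 10-minute DF block holds 10 × 60 × 30 − 9 × 2 = 17982 frames. 370925 ÷ 17982 → 20 full blocks, remainder 11285.
Within the partial block the first minute is 1800 frames and each further minute 1798, so 6 further minute boundaries passed. Total skipped labels = 18 × 20 + 2 × 6 = 372.
Non-drop label index = 370925 + 372 = 371297; at 30 labels/s that is 03:26:16:17, i.e. DF 03:26:16;17.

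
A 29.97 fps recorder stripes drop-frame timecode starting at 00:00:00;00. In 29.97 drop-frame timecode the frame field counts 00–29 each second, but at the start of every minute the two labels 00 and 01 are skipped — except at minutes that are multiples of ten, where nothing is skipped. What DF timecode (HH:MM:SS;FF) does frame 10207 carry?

Ten DF minutes hold 17982 frames, so frame 10207 lies in block 0 (frames 0–17981) with 10207 frames into that block.
The block's first minute is 1800 frames and the rest 1798 each; 10207 frames reaches minute 5, so 0 × 18 + 5 × 2 = 10 labels have been skipped so far.
Adding those back, label number 10207 + 10 = 10217 at 30 labels/s is 340 s + 17 f = 0 h 5 min 40 s frame 17, i.e. 00:05:40;17.

00:05:40;17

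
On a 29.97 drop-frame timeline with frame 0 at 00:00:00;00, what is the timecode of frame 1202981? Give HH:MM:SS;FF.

Each 10-minute DF block holds 10 × 60 × 30 − 9 × 2 = 17982 frames. 1202981 ÷ 17982 → 66 full blocks, remainder 16169.
Within the partial block the first minute is 1800 frames and each further minute 1798, so 8 further minute boundaries passed. Total skipped labels = 18 × 66 + 2 × 8 = 1204.
Non-drop label index = 1202981 + 1204 = 1204185; at 30 labels/s that is 11:08:59:15, i.e. DF 11:08:59;15.

11:08:59;15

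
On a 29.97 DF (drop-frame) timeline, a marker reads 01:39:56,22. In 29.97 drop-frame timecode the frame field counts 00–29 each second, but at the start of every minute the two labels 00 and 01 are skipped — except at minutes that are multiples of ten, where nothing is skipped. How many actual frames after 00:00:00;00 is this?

179722

As if non-drop at 30 labels/s: (1 × 3600 + 39 × 60 + 56) × 30 + 22 = 179902.
Minute boundaries passed: 99; those not divisible by 10: 99 − 9 = 90; dropped labels = 2 × 90 = 180.
Actual frame index = 179902 − 180 = 179722.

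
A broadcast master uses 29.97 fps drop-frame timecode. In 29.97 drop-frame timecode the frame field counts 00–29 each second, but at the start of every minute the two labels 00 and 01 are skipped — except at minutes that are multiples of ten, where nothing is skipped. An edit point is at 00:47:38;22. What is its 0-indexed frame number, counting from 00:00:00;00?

85676

As if non-drop at 30 labels/s: (0 × 3600 + 47 × 60 + 38) × 30 + 22 = 85762.
Minute boundaries passed: 47; those not divisible by 10: 47 − 4 = 43; dropped labels = 2 × 43 = 86.
Actual frame index = 85762 − 86 = 85676.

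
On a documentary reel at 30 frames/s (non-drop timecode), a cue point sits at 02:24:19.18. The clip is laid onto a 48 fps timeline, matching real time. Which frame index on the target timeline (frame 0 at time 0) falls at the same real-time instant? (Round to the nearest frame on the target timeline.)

Source frame index: (2×3600 + 24×60 + 19) × 30 + 18 = 259788.
Real time: 259788 / (30) = 43298/5 s.
Target frame: (43298/5) × (48) = 2078304/5 ≈ 415660.800 → 415661.

frame 415661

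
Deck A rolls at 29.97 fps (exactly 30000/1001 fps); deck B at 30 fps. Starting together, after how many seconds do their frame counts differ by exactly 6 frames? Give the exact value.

200.2 seconds

The gap grows by |30 − 30000/1001| = 30/1001 frames per second.
Time for a 6-frame gap: 6 ÷ (30/1001) = 200.2 s.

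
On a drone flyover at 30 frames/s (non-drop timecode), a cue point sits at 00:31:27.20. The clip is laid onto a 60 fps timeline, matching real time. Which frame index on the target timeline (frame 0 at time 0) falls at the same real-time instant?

frame 113260

Source frame index: (0×3600 + 31×60 + 27) × 30 + 20 = 56630.
Real time: 56630 / (30) = 5663/3 s.
Target frame: (5663/3) × (60) = 113260.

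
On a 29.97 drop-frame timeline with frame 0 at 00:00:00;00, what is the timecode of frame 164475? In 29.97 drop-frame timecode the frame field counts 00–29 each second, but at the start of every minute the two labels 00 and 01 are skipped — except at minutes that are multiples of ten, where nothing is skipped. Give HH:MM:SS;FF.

01:31:27;29

Ten DF minutes hold 17982 frames, so frame 164475 lies in block 9 (frames 161838–179819) with 2637 frames into that block.
The block's first minute is 1800 frames and the rest 1798 each; 2637 frames reaches minute 1, so 9 × 18 + 1 × 2 = 164 labels have been skipped so far.
Adding those back, label number 164475 + 164 = 164639 at 30 labels/s is 5487 s + 29 f = 1 h 31 min 27 s frame 29, i.e. 01:31:27;29.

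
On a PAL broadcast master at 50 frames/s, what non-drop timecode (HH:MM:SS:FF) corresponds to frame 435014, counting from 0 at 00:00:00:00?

435014 ÷ 50 = 8700 full seconds, remainder 14 frames.
8700 s = 2 h 25 min 0 s.
Timecode: 02:25:00:14.

02:25:00:14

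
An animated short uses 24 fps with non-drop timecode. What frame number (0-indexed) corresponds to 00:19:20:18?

frame 27858

Total seconds to the label: (0 × 3600 + 19 × 60 + 20) = 1160.
Frame index = 1160 × 24 + 18 = 27858.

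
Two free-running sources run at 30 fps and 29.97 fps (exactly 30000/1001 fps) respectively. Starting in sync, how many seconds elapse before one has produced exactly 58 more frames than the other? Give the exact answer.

29029/15 seconds

The gap grows by |30000/1001 − 30| = 30/1001 frames per second.
Time for a 58-frame gap: 58 ÷ (30/1001) = 29029/15 s.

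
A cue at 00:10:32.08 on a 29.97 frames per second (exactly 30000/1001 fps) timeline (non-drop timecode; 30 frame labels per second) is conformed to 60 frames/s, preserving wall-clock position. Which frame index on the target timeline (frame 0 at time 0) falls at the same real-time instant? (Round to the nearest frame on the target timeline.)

frame 37974

Source frame index: (0×3600 + 10×60 + 32) × 30 + 8 = 18968.
Real time: 18968 / (30000/1001) = 2373371/3750 s.
Target frame: (2373371/3750) × (60) = 4746742/125 ≈ 37973.936 → 37974.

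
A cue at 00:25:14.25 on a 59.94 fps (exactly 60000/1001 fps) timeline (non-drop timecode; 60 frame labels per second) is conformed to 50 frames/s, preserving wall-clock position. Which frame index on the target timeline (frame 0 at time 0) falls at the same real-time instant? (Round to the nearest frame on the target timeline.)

frame 75797

Source frame index: (0×3600 + 25×60 + 14) × 60 + 25 = 90865.
Real time: 90865 / (60000/1001) = 18191173/12000 s.
Target frame: (18191173/12000) × (50) = 18191173/240 ≈ 75796.554 → 75797.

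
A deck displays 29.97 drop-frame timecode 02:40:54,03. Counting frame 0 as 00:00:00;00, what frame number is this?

289335

As if non-drop at 30 labels/s: (2 × 3600 + 40 × 60 + 54) × 30 + 3 = 289623.
Minute boundaries passed: 160; those not divisible by 10: 160 − 16 = 144; dropped labels = 2 × 144 = 288.
Actual frame index = 289623 − 288 = 289335.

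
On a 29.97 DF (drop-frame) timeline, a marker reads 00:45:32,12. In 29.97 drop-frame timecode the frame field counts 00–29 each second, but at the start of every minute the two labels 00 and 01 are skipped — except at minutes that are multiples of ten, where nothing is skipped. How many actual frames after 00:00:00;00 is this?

Complete 10-minute blocks: 4, each 17982 frames → 71928.
Remaining 5 whole minutes in the current block: 1800 + 4 × 1798 = 8992 frames.
Within the current minute: 32 × 30 + 12 − 2 = 970 (labels ;00/;01 skipped at this minute). Total = 71928 + 8992 + 970 = 81890.

81890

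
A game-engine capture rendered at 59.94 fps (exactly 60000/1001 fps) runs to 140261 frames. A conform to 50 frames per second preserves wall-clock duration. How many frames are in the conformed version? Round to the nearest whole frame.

Frames at target rate = 140261 × (50) / (60000/1001) = 140401261/1200 ≈ 117001.051.
Nearest whole frame: 117001.

117001 frames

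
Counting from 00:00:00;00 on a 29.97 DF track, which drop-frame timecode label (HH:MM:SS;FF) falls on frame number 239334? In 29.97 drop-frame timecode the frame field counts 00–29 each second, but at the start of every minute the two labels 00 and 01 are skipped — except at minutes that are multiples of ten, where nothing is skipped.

Ten DF minutes hold 17982 frames, so frame 239334 lies in block 13 (frames 233766–251747) with 5568 frames into that block.
The block's first minute is 1800 frames and the rest 1798 each; 5568 frames reaches minute 3, so 13 × 18 + 3 × 2 = 240 labels have been skipped so far.
Adding those back, label number 239334 + 240 = 239574 at 30 labels/s is 7985 s + 24 f = 2 h 13 min 5 s frame 24, i.e. 02:13:05;24.

02:13:05;24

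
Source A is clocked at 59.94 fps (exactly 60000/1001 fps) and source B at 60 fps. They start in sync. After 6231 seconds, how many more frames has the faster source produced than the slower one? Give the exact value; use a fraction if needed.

373860/1001 frames

A emits 60000/1001 × 6231 = 373860000/1001 frames; B emits 60 × 6231 = 373860.
Difference = 373860/1001 frames (≈ 373.4865); B is ahead of A.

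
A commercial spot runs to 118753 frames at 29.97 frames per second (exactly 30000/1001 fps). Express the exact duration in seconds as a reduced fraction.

118871753/30000 seconds

Running time = 118753 ÷ (30000/1001) = 118753 × 1001/30000 = 118871753/30000 s.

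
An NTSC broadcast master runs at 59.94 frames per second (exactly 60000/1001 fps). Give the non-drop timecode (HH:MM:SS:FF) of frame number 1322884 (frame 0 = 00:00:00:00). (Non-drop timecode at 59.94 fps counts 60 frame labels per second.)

1322884 ÷ 60 = 22048 full seconds, remainder 4 frames.
22048 s = 6 h 7 min 28 s.
Timecode: 06:07:28:04.

06:07:28:04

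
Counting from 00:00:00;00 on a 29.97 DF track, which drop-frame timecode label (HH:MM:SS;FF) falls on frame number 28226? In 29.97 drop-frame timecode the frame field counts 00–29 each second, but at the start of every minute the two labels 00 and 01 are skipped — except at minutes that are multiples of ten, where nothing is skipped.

Ten DF minutes hold 17982 frames, so frame 28226 lies in block 1 (frames 17982–35963) with 10244 frames into that block.
The block's first minute is 1800 frames and the rest 1798 each; 10244 frames reaches minute 5, so 1 × 18 + 5 × 2 = 28 labels have been skipped so far.
Adding those back, label number 28226 + 28 = 28254 at 30 labels/s is 941 s + 24 f = 0 h 15 min 41 s frame 24, i.e. 00:15:41;24.

00:15:41;24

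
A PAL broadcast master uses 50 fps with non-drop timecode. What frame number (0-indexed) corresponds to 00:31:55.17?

frame 95767

Total seconds to the label: (0 × 3600 + 31 × 60 + 55) = 1915.
Frame index = 1915 × 50 + 17 = 95767.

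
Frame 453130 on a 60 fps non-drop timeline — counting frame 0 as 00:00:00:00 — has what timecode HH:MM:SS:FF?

02:05:52:10

453130 ÷ 60 = 7552 full seconds, remainder 10 frames.
7552 s = 2 h 5 min 52 s.
Timecode: 02:05:52:10.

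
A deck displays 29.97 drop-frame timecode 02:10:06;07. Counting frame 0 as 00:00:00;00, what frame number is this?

As if non-drop at 30 labels/s: (2 × 3600 + 10 × 60 + 6) × 30 + 7 = 234187.
Minute boundaries passed: 130; those not divisible by 10: 130 − 13 = 117; dropped labels = 2 × 117 = 234.
Actual frame index = 234187 − 234 = 233953.

233953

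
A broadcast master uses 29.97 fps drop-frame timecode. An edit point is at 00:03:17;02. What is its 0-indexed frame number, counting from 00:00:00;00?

Complete 10-minute blocks: 0, each 17982 frames → 0.
Remaining 3 whole minutes in the current block: 1800 + 2 × 1798 = 5396 frames.
Within the current minute: 17 × 30 + 2 − 2 = 510 (labels ;00/;01 skipped at this minute). Total = 0 + 5396 + 510 = 5906.

5906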